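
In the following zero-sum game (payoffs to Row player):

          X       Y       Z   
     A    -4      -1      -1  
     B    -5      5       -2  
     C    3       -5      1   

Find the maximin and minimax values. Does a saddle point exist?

Maximin = -4, Minimax = 1, Saddle: False

Work:
Row minimums: [-4, -5, -5] → maximin = -4
Column maximums: [3, 5, 1] → minimax = 1
No saddle point (maximin ≠ minimax). Mixed strategy needed.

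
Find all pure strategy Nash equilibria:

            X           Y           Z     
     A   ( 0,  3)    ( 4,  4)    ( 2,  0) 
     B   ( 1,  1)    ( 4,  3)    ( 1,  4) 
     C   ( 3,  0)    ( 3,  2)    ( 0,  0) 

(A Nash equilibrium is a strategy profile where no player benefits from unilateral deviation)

Nash equilibrium: (A, Y)

Work:
Best responses:
  P1 vs X: payoffs [0, 1, 3] → best response C (payoff 3)
  P1 vs Y: payoffs [4, 4, 3] → best response A/B (payoff 4)
  P1 vs Z: payoffs [2, 1, 0] → best response A (payoff 2)
  P2 vs A: payoffs [3, 4, 0] → best response Y (payoff 4)
  P2 vs B: payoffs [1, 3, 4] → best response Z (payoff 4)
  P2 vs C: payoffs [0, 2, 0] → best response Y (payoff 2)
Mutual best responses: (A,Y) → Nash equilibria.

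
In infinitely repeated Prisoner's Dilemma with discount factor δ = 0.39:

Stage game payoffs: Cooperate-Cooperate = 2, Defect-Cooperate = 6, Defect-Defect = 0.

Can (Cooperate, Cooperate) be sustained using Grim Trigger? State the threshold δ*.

δ* = 0.6667; since δ = 0.39 < 0.6667, cooperation cannot be sustained

Work:
For Grim Trigger:
Cooperate forever: 2/(1-δ)
Defect then punished: 6 + 0·δ/(1-δ)
Need: 2/(1-δ) ≥ 6 + 0·δ/(1-δ)
Solving: δ ≥ (T-R)/(T-P) = (6-2)/(6-0) = 0.6667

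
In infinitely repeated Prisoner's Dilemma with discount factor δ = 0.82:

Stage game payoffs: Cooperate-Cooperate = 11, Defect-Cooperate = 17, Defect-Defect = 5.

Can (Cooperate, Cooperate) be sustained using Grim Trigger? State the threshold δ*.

δ* = 0.5; since δ = 0.82 ≥ 0.5, cooperation can be sustained

Work:
For Grim Trigger:
Cooperate forever: 11/(1-δ)
Defect then punished: 17 + 5·δ/(1-δ)
Need: 11/(1-δ) ≥ 17 + 5·δ/(1-δ)
Solving: δ ≥ (T-R)/(T-P) = (17-11)/(17-5) = 0.5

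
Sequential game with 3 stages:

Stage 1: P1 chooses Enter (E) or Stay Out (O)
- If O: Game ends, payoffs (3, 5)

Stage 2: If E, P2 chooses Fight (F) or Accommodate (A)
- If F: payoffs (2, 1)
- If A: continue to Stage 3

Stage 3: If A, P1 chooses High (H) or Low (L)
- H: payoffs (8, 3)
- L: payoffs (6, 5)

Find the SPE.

SPE: (E, A, H); Outcome (8, 3)

Work:
Stage 3: P1 chooses H (8 vs 6)
Stage 2: P2: F->1, A->3 (anticipating H). Choose A
Stage 1: P1: O->3, E->8 (anticipating A, H). Choose E
SPE path: E -> A -> H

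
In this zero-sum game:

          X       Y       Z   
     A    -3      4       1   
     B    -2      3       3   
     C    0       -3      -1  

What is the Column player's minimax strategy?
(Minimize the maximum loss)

Column should play X, value = 0

Work:
Column player minimizes Row's maximum payoff:
Column X: max payoff to Row = 0
Column Y: max payoff to Row = 4
Column Z: max payoff to Row = 3
Minimum is 0, achieved by column X.
Minimax strategy: X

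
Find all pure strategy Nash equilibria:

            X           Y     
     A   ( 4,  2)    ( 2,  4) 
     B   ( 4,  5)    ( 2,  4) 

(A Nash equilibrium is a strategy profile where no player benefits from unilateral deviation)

Nash equilibrium: (A, Y), (B, X)

Work:
Best responses:
  P1 vs X: payoffs [4, 4] → best response A/B (payoff 4)
  P1 vs Y: payoffs [2, 2] → best response A/B (payoff 2)
  P2 vs A: payoffs [2, 4] → best response Y (payoff 4)
  P2 vs B: payoffs [5, 4] → best response X (payoff 5)
Mutual best responses: (A,Y), (B,X) → Nash equilibria.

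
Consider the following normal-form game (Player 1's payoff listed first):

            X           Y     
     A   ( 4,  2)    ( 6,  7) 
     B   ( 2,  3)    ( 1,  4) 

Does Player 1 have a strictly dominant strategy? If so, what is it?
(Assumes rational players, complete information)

Yes, Player 1's strictly dominant strategy is A

Work:
A strategy strictly dominates another if it gives a strictly higher payoff against every opponent action. Compare each pair of P1's strategies column-by-column:
  A vs B: [4 vs 2, 6 vs 1] → A strictly dominates B
  B vs A: [2 vs 4, 1 vs 6] → B does not strictly dominate A (column X: 2 ≤ 4)
A strictly dominates every other strategy → strictly dominant.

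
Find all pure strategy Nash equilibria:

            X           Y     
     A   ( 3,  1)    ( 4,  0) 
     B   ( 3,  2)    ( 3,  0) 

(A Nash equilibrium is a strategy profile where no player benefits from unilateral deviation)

Nash equilibrium: (A, X), (B, X)

Work:
Best responses:
  P1 vs X: payoffs [3, 3] → best response A/B (payoff 3)
  P1 vs Y: payoffs [4, 3] → best response A (payoff 4)
  P2 vs A: payoffs [1, 0] → best response X (payoff 1)
  P2 vs B: payoffs [2, 0] → best response X (payoff 2)
Mutual best responses: (A,X), (B,X) → Nash equilibria.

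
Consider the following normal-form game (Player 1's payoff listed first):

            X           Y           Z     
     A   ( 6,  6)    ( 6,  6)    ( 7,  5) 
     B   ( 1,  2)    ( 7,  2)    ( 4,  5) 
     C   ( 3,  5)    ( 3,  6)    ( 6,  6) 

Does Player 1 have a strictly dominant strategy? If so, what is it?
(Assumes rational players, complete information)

No strictly dominant strategy exists for Player 1

Work:
A strategy strictly dominates another if it gives a strictly higher payoff against every opponent action. Compare each pair of P1's strategies column-by-column:
  A vs B: [6 vs 1, 6 vs 7, 7 vs 4] → A does not strictly dominate B (column Y: 6 ≤ 7)
  A vs C: [6 vs 3, 6 vs 3, 7 vs 6] → A strictly dominates C
  B vs A: [1 vs 6, 7 vs 6, 4 vs 7] → B does not strictly dominate A (column X: 1 ≤ 6)
  B vs C: [1 vs 3, 7 vs 3, 4 vs 6] → B does not strictly dominate C (column X: 1 ≤ 3)
  C vs A: [3 vs 6, 3 vs 6, 6 vs 7] → C does not strictly dominate A (column X: 3 ≤ 6)
  C vs B: [3 vs 1, 3 vs 7, 6 vs 4] → C does not strictly dominate B (column Y: 3 ≤ 7)
No single strategy strictly dominates all others → no strictly dominant strategy.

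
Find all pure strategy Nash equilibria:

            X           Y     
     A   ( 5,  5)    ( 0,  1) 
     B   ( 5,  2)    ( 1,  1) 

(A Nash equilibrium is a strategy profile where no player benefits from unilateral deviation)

Nash equilibrium: (A, X), (B, X)

Work:
Best responses:
  P1 vs X: payoffs [5, 5] → best response A/B (payoff 5)
  P1 vs Y: payoffs [0, 1] → best response B (payoff 1)
  P2 vs A: payoffs [5, 1] → best response X (payoff 5)
  P2 vs B: payoffs [2, 1] → best response X (payoff 2)
Mutual best responses: (A,X), (B,X) → Nash equilibria.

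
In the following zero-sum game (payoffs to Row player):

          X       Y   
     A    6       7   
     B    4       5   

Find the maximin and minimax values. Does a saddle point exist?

Maximin = 6, Minimax = 6, Saddle: True

Work:
Row minimums: [6, 4] → maximin = 6
Column maximums: [6, 7] → minimax = 6
Saddle point exists! Game value = 6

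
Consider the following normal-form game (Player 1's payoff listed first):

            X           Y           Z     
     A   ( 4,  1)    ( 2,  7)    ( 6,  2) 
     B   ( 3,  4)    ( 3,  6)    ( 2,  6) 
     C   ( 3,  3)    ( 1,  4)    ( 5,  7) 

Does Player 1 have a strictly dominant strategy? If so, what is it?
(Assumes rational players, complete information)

No strictly dominant strategy exists for Player 1

Work:
A strategy strictly dominates another if it gives a strictly higher payoff against every opponent action. Compare each pair of P1's strategies column-by-column:
  A vs B: [4 vs 3, 2 vs 3, 6 vs 2] → A does not strictly dominate B (column Y: 2 ≤ 3)
  A vs C: [4 vs 3, 2 vs 1, 6 vs 5] → A strictly dominates C
  B vs A: [3 vs 4, 3 vs 2, 2 vs 6] → B does not strictly dominate A (column X: 3 ≤ 4)
  B vs C: [3 vs 3, 3 vs 1, 2 vs 5] → B does not strictly dominate C (column X: 3 ≤ 3)
  C vs A: [3 vs 4, 1 vs 2, 5 vs 6] → C does not strictly dominate A (column X: 3 ≤ 4)
  C vs B: [3 vs 3, 1 vs 3, 5 vs 2] → C does not strictly dominate B (column X: 3 ≤ 3)
No single strategy strictly dominates all others → no strictly dominant strategy.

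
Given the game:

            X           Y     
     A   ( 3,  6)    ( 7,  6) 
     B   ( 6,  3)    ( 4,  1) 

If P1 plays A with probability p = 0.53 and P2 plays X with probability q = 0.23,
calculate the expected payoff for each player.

E[P1] = 5.3186, E[P2] = 3.8662

Work:
E[P1] = p·q·π₁(A,X) + p·(1-q)·π₁(A,Y) + (1-p)·q·π₁(B,X) + (1-p)·(1-q)·π₁(B,Y)
= 0.53·0.23·3 + 0.53·0.77·7 + 0.47·0.23·6 + 0.47·0.77·4
= 5.3186

E[P2] = 3.8662 (similar calculation)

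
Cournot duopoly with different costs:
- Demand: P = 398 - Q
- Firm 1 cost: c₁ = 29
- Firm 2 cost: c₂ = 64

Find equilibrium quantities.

q₁* = 134.67, q₂* = 99.67

Work:
Reaction: q₁ = (398 - 29 - q₂)/2
Reaction: q₂ = (398 - 64 - q₁)/2
Solve simultaneously:
q₁* = (398 - 2×29 + 64)/3 = 134.67
q₂* = (398 - 2×64 + 29)/3 = 99.67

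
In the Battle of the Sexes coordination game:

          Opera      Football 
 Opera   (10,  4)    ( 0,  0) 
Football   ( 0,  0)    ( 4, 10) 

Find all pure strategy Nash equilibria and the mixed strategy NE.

Pure NE: (Opera, Opera) and (Football, Football); Mixed NE: p = 0.7143, q = 0.2857

Work:
Check pure NE:
(Opera, Opera): (10, 4) - no unilateral deviation beneficial
(Football, Football): (4, 10) - no unilateral deviation beneficial
Mixed NE: P1 plays Opera with p = 0.7143, P2 plays Opera with q = 0.2857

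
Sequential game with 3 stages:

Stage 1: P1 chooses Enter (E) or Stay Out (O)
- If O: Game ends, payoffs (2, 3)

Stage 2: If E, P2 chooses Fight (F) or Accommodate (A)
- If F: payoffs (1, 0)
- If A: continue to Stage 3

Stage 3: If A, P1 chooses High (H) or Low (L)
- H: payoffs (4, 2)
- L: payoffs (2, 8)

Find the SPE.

SPE: (E, A, H); Outcome (4, 2)

Work:
Stage 3: P1 chooses H (4 vs 2)
Stage 2: P2: F->0, A->2 (anticipating H). Choose A
Stage 1: P1: O->2, E->4 (anticipating A, H). Choose E
SPE path: E -> A -> H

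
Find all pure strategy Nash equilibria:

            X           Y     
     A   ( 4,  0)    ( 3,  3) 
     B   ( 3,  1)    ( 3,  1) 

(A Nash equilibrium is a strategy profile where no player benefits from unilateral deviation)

Nash equilibrium: (A, Y), (B, Y)

Work:
Best responses:
  P1 vs X: payoffs [4, 3] → best response A (payoff 4)
  P1 vs Y: payoffs [3, 3] → best response A/B (payoff 3)
  P2 vs A: payoffs [0, 3] → best response Y (payoff 3)
  P2 vs B: payoffs [1, 1] → best response X/Y (payoff 1)
Mutual best responses: (A,Y), (B,Y) → Nash equilibria.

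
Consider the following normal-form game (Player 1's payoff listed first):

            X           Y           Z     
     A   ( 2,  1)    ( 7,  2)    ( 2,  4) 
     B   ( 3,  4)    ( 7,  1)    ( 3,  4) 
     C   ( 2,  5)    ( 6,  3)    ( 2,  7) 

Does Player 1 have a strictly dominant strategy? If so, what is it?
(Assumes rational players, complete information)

No strictly dominant strategy exists for Player 1

Work:
A strategy strictly dominates another if it gives a strictly higher payoff against every opponent action. Compare each pair of P1's strategies column-by-column:
  A vs B: [2 vs 3, 7 vs 7, 2 vs 3] → A does not strictly dominate B (column X: 2 ≤ 3)
  A vs C: [2 vs 2, 7 vs 6, 2 vs 2] → A does not strictly dominate C (column X: 2 ≤ 2)
  B vs A: [3 vs 2, 7 vs 7, 3 vs 2] → B does not strictly dominate A (column Y: 7 ≤ 7)
  B vs C: [3 vs 2, 7 vs 6, 3 vs 2] → B strictly dominates C
  C vs A: [2 vs 2, 6 vs 7, 2 vs 2] → C does not strictly dominate A (column X: 2 ≤ 2)
  C vs B: [2 vs 3, 6 vs 7, 2 vs 3] → C does not strictly dominate B (column X: 2 ≤ 3)
No single strategy strictly dominates all others → no strictly dominant strategy.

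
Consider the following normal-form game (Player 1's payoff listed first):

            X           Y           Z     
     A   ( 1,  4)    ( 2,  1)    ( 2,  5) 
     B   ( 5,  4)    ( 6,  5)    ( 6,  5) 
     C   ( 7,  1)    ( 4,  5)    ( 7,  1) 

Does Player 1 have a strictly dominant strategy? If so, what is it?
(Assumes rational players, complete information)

No strictly dominant strategy exists for Player 1

Work:
A strategy strictly dominates another if it gives a strictly higher payoff against every opponent action. Compare each pair of P1's strategies column-by-column:
  A vs B: [1 vs 5, 2 vs 6, 2 vs 6] → A does not strictly dominate B (column X: 1 ≤ 5)
  A vs C: [1 vs 7, 2 vs 4, 2 vs 7] → A does not strictly dominate C (column X: 1 ≤ 7)
  B vs A: [5 vs 1, 6 vs 2, 6 vs 2] → B strictly dominates A
  B vs C: [5 vs 7, 6 vs 4, 6 vs 7] → B does not strictly dominate C (column X: 5 ≤ 7)
  C vs A: [7 vs 1, 4 vs 2, 7 vs 2] → C strictly dominates A
  C vs B: [7 vs 5, 4 vs 6, 7 vs 6] → C does not strictly dominate B (column Y: 4 ≤ 6)
No single strategy strictly dominates all others → no strictly dominant strategy.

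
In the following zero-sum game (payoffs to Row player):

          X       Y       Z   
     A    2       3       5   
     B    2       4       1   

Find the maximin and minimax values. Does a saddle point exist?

Maximin = 2, Minimax = 2, Saddle: True

Work:
Row minimums: [2, 1] → maximin = 2
Column maximums: [2, 4, 5] → minimax = 2
Saddle point exists! Game value = 2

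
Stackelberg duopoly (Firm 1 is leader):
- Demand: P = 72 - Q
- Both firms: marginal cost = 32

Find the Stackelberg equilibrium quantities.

q₁* (leader) = 20.0, q₂* (follower) = 10.0

Work:
Follower's reaction: q₂ = (a - c - q₁)/2
Leader substitutes: π₁ = q₁·(a - q₁ - (a-c-q₁)/2 - c)
FOC: q₁* = (72 - 32)/2 = 20.00
Then: q₂* = (72 - 32 - 20.0)/2 = 10.00
Leader has first-mover advantage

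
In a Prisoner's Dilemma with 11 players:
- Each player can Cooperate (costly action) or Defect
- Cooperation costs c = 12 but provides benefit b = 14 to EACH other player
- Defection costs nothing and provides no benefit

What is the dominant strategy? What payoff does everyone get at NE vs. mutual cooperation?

Dominant: Defect; NE payoff = 0; Coop payoff = 128

Work:
Defect dominates (saves cost c = 12, benefit to others is external)
NE: All defect → everyone gets 0
If all cooperate: each receives (10)×14 - 12 = 128
Social dilemma: 128 > 0 but NE gives 0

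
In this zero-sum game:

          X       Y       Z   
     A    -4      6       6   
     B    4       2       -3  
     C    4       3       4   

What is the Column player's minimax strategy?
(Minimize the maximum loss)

Column should play X, value = 4

Work:
Column player minimizes Row's maximum payoff:
Column X: max payoff to Row = 4
Column Y: max payoff to Row = 6
Column Z: max payoff to Row = 6
Minimum is 4, achieved by column X.
Minimax strategy: X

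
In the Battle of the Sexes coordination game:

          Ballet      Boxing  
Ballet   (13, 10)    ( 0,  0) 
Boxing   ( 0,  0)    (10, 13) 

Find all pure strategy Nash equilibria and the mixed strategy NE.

Pure NE: (Ballet, Ballet) and (Boxing, Boxing); Mixed NE: p = 0.5652, q = 0.4348

Work:
Check pure NE:
(Ballet, Ballet): (13, 10) - no unilateral deviation beneficial
(Boxing, Boxing): (10, 13) - no unilateral deviation beneficial
Mixed NE: P1 plays Ballet with p = 0.5652, P2 plays Ballet with q = 0.4348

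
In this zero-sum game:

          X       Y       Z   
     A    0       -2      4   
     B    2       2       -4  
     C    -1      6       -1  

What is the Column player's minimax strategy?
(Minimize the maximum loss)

Column should play X, value = 2

Work:
Column player minimizes Row's maximum payoff:
Column X: max payoff to Row = 2
Column Y: max payoff to Row = 6
Column Z: max payoff to Row = 4
Minimum is 2, achieved by column X.
Minimax strategy: X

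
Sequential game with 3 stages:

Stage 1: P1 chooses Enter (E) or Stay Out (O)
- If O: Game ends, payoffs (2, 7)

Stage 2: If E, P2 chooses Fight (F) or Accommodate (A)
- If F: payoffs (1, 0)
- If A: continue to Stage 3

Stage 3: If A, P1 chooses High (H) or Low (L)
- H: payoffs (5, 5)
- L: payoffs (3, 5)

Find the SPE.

SPE: (E, A, H); Outcome (5, 5)

Work:
Stage 3: P1 chooses H (5 vs 3)
Stage 2: P2: F->0, A->5 (anticipating H). Choose A
Stage 1: P1: O->2, E->5 (anticipating A, H). Choose E
SPE path: E -> A -> H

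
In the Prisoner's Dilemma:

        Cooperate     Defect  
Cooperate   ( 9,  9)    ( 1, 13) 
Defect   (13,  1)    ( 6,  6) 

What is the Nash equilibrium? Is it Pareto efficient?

(Defect, Defect) is NE; not Pareto efficient

Work:
Defect dominates Cooperate for both players:
If P2 cooperates: Defect (13) > Cooperate (9)
If P2 defects: Defect (6) > Cooperate (1)
NE: (Defect, Defect) with payoff (6, 6)
But (Cooperate, Cooperate) = (9, 9) Pareto dominates (6, 6)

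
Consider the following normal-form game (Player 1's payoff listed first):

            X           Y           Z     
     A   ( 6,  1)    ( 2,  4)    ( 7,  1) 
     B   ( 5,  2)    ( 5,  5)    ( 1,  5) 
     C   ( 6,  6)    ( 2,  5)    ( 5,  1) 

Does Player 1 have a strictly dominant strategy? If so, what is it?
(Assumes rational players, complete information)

No strictly dominant strategy exists for Player 1

Work:
A strategy strictly dominates another if it gives a strictly higher payoff against every opponent action. Compare each pair of P1's strategies column-by-column:
  A vs B: [6 vs 5, 2 vs 5, 7 vs 1] → A does not strictly dominate B (column Y: 2 ≤ 5)
  A vs C: [6 vs 6, 2 vs 2, 7 vs 5] → A does not strictly dominate C (column X: 6 ≤ 6)
  B vs A: [5 vs 6, 5 vs 2, 1 vs 7] → B does not strictly dominate A (column X: 5 ≤ 6)
  B vs C: [5 vs 6, 5 vs 2, 1 vs 5] → B does not strictly dominate C (column X: 5 ≤ 6)
  C vs A: [6 vs 6, 2 vs 2, 5 vs 7] → C does not strictly dominate A (column X: 6 ≤ 6)
  C vs B: [6 vs 5, 2 vs 5, 5 vs 1] → C does not strictly dominate B (column Y: 2 ≤ 5)
No single strategy strictly dominates all others → no strictly dominant strategy.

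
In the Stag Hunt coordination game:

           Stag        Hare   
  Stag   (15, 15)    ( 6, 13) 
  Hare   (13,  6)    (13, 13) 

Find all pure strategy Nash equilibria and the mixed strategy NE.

Pure NE: (Stag, Stag) and (Hare, Hare); Mixed NE: p = 0.7778, q = 0.7778

Work:
Check pure NE:
(Stag, Stag): (15, 15) - no unilateral deviation beneficial
(Hare, Hare): (13, 13) - no unilateral deviation beneficial
Mixed NE: P1 plays Stag with p = 0.7778, P2 plays Stag with q = 0.7778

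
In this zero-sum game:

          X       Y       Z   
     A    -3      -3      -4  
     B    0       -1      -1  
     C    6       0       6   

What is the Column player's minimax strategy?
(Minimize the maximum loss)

Column should play Y, value = 0

Work:
Column player minimizes Row's maximum payoff:
Column X: max payoff to Row = 6
Column Y: max payoff to Row = 0
Column Z: max payoff to Row = 6
Minimum is 0, achieved by column Y.
Minimax strategy: Y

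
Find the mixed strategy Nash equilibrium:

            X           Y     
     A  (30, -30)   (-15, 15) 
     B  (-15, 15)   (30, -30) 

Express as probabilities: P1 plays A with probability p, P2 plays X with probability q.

p = 0.5, q = 0.5

Work:
Find probabilities that make opponent indifferent:
P2 chooses q to make P1 indifferent between A and B
P1 chooses p to make P2 indifferent between X and Y
Mixed NE: P1 plays (A: 0.5, B: 0.5), P2 plays (X: 0.5, Y: 0.5)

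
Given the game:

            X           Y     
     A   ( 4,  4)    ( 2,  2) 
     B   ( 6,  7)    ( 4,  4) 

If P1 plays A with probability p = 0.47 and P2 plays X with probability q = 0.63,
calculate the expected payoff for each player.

E[P1] = 4.32, E[P2] = 4.6539

Work:
E[P1] = p·q·π₁(A,X) + p·(1-q)·π₁(A,Y) + (1-p)·q·π₁(B,X) + (1-p)·(1-q)·π₁(B,Y)
= 0.47·0.63·4 + 0.47·0.37·2 + 0.53·0.63·6 + 0.53·0.37·4
= 4.32

E[P2] = 4.6539 (similar calculation)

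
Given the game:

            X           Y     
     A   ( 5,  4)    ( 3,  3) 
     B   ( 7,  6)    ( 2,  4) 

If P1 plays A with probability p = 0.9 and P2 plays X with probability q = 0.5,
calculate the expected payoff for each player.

E[P1] = 4.05, E[P2] = 3.65

Work:
E[P1] = p·q·π₁(A,X) + p·(1-q)·π₁(A,Y) + (1-p)·q·π₁(B,X) + (1-p)·(1-q)·π₁(B,Y)
= 0.9·0.5·5 + 0.9·0.5·3 + 0.1·0.5·7 + 0.1·0.5·2
= 4.05

E[P2] = 3.65 (similar calculation)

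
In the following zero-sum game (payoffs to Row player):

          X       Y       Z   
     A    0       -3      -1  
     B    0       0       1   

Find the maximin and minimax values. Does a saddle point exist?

Maximin = 0, Minimax = 0, Saddle: True

Work:
Row minimums: [-3, 0] → maximin = 0
Column maximums: [0, 0, 1] → minimax = 0
Saddle point exists! Game value = 0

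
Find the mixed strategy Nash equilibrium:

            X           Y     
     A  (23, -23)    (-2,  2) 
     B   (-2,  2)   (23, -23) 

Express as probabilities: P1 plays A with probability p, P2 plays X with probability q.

p = 0.5, q = 0.5

Work:
Find probabilities that make opponent indifferent:
P2 chooses q to make P1 indifferent between A and B
P1 chooses p to make P2 indifferent between X and Y
Mixed NE: P1 plays (A: 0.5, B: 0.5), P2 plays (X: 0.5, Y: 0.5)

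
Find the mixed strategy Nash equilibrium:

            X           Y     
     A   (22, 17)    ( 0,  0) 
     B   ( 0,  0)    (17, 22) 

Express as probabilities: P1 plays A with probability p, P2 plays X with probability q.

p = 0.5641, q = 0.4359

Work:
Find probabilities that make opponent indifferent:
P2 chooses q to make P1 indifferent between A and B
P1 chooses p to make P2 indifferent between X and Y
Mixed NE: P1 plays (A: 0.5641, B: 0.4359), P2 plays (X: 0.4359, Y: 0.5641)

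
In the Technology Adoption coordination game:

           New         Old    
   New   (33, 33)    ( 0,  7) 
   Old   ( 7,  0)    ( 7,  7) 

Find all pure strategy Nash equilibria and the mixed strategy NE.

Pure NE: (New, New) and (Old, Old); Mixed NE: p = 0.2121, q = 0.2121

Work:
Check pure NE:
(New, New): (33, 33) - no unilateral deviation beneficial
(Old, Old): (7, 7) - no unilateral deviation beneficial
Mixed NE: P1 plays New with p = 0.2121, P2 plays New with q = 0.2121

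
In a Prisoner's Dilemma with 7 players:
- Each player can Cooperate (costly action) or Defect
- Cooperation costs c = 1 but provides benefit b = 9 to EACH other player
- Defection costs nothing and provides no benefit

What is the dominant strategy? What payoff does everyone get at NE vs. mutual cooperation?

Dominant: Defect; NE payoff = 0; Coop payoff = 53

Work:
Defect dominates (saves cost c = 1, benefit to others is external)
NE: All defect → everyone gets 0
If all cooperate: each receives (6)×9 - 1 = 53
Social dilemma: 53 > 0 but NE gives 0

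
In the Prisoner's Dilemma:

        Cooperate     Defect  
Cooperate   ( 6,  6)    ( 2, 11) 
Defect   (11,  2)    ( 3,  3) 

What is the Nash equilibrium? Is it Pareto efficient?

(Defect, Defect) is NE; not Pareto efficient

Work:
Defect dominates Cooperate for both players:
If P2 cooperates: Defect (11) > Cooperate (6)
If P2 defects: Defect (3) > Cooperate (2)
NE: (Defect, Defect) with payoff (3, 3)
But (Cooperate, Cooperate) = (6, 6) Pareto dominates (3, 3)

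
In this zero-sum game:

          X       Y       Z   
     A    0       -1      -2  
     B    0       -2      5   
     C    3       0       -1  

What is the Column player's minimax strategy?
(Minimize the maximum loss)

Column should play Y, value = 0

Work:
Column player minimizes Row's maximum payoff:
Column X: max payoff to Row = 3
Column Y: max payoff to Row = 0
Column Z: max payoff to Row = 5
Minimum is 0, achieved by column Y.
Minimax strategy: Y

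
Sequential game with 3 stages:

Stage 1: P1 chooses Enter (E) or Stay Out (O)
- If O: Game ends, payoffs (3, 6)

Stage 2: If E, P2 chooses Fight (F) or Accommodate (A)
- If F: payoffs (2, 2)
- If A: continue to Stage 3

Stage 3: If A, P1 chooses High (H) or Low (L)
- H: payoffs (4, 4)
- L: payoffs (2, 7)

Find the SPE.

SPE: (E, A, H); Outcome (4, 4)

Work:
Stage 3: P1 chooses H (4 vs 2)
Stage 2: P2: F->2, A->4 (anticipating H). Choose A
Stage 1: P1: O->3, E->4 (anticipating A, H). Choose E
SPE path: E -> A -> H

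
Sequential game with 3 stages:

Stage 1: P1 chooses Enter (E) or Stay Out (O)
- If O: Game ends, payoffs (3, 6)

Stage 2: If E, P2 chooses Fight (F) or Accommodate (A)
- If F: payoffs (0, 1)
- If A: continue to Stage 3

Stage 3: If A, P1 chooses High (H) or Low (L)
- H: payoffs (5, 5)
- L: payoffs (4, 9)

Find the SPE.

SPE: (E, A, H); Outcome (5, 5)

Work:
Stage 3: P1 chooses H (5 vs 4)
Stage 2: P2: F->1, A->5 (anticipating H). Choose A
Stage 1: P1: O->3, E->5 (anticipating A, H). Choose E
SPE path: E -> A -> H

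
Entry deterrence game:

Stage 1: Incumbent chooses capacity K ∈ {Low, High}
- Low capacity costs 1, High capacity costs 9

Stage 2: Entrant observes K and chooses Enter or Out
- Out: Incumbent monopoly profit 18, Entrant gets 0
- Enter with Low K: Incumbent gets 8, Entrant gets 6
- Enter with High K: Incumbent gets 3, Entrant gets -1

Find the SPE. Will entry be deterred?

SPE: (High, Enter|Low, Out|High); Entry deterred. Incumbent net profit = 9

Work:
After Low K: Entrant enters (6 > 0)
After High K: Entrant stays out (-1 < 0)
Incumbent: Low → 8−1=7, High → 18−9=9
Incumbent chooses High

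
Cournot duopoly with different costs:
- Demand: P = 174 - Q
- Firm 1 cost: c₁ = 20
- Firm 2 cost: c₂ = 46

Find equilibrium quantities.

q₁* = 60.0, q₂* = 34.0

Work:
Reaction: q₁ = (174 - 20 - q₂)/2
Reaction: q₂ = (174 - 46 - q₁)/2
Solve simultaneously:
q₁* = (174 - 2×20 + 46)/3 = 60.0
q₂* = (174 - 2×46 + 20)/3 = 34.0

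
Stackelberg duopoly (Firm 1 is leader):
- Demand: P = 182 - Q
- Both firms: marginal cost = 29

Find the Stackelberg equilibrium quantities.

q₁* (leader) = 76.5, q₂* (follower) = 38.25

Work:
Follower's reaction: q₂ = (a - c - q₁)/2
Leader substitutes: π₁ = q₁·(a - q₁ - (a-c-q₁)/2 - c)
FOC: q₁* = (182 - 29)/2 = 76.50
Then: q₂* = (182 - 29 - 76.5)/2 = 38.25
Leader has first-mover advantage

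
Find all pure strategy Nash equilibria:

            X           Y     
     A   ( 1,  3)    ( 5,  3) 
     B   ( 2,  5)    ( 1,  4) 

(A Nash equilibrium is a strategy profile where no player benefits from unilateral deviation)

Nash equilibrium: (A, Y), (B, X)

Work:
Best responses:
  P1 vs X: payoffs [1, 2] → best response B (payoff 2)
  P1 vs Y: payoffs [5, 1] → best response A (payoff 5)
  P2 vs A: payoffs [3, 3] → best response X/Y (payoff 3)
  P2 vs B: payoffs [5, 4] → best response X (payoff 5)
Mutual best responses: (A,Y), (B,X) → Nash equilibria.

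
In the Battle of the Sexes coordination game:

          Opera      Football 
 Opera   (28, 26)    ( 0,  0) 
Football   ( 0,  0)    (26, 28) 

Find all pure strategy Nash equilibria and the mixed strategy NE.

Pure NE: (Opera, Opera) and (Football, Football); Mixed NE: p = 0.5185, q = 0.4815

Work:
Check pure NE:
(Opera, Opera): (28, 26) - no unilateral deviation beneficial
(Football, Football): (26, 28) - no unilateral deviation beneficial
Mixed NE: P1 plays Opera with p = 0.5185, P2 plays Opera with q = 0.4815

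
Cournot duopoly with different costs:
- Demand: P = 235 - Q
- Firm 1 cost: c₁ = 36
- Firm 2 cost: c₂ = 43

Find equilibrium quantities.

q₁* = 68.67, q₂* = 61.67

Work:
Reaction: q₁ = (235 - 36 - q₂)/2
Reaction: q₂ = (235 - 43 - q₁)/2
Solve simultaneously:
q₁* = (235 - 2×36 + 43)/3 = 68.67
q₂* = (235 - 2×43 + 36)/3 = 61.67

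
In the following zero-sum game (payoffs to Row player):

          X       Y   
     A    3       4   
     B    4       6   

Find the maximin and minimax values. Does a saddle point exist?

Maximin = 4, Minimax = 4, Saddle: True

Work:
Row minimums: [3, 4] → maximin = 4
Column maximums: [4, 6] → minimax = 4
Saddle point exists! Game value = 4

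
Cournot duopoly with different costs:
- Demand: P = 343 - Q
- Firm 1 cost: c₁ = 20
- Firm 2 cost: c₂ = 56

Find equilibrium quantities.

q₁* = 119.67, q₂* = 83.67

Work:
Reaction: q₁ = (343 - 20 - q₂)/2
Reaction: q₂ = (343 - 56 - q₁)/2
Solve simultaneously:
q₁* = (343 - 2×20 + 56)/3 = 119.67
q₂* = (343 - 2×56 + 20)/3 = 83.67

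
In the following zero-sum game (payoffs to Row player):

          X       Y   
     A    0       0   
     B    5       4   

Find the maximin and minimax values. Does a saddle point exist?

Maximin = 4, Minimax = 4, Saddle: True

Work:
Row minimums: [0, 4] → maximin = 4
Column maximums: [5, 4] → minimax = 4
Saddle point exists! Game value = 4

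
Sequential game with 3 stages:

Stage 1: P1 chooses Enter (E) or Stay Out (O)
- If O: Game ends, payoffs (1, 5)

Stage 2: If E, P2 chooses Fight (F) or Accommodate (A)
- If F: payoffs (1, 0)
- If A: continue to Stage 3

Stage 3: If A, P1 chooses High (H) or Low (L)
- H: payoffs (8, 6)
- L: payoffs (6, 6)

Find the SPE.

SPE: (E, A, H); Outcome (8, 6)

Work:
Stage 3: P1 chooses H (8 vs 6)
Stage 2: P2: F->0, A->6 (anticipating H). Choose A
Stage 1: P1: O->1, E->8 (anticipating A, H). Choose E
SPE path: E -> A -> H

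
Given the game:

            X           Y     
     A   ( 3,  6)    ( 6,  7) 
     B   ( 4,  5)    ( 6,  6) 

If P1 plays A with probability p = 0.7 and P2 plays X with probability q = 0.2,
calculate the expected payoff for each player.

E[P1] = 5.46, E[P2] = 6.5

Work:
E[P1] = p·q·π₁(A,X) + p·(1-q)·π₁(A,Y) + (1-p)·q·π₁(B,X) + (1-p)·(1-q)·π₁(B,Y)
= 0.7·0.2·3 + 0.7·0.8·6 + 0.3·0.2·4 + 0.3·0.8·6
= 5.46

E[P2] = 6.5 (similar calculation)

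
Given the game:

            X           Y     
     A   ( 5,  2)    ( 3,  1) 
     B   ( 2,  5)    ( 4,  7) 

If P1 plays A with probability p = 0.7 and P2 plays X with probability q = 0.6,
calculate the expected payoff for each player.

E[P1] = 3.78, E[P2] = 2.86

Work:
E[P1] = p·q·π₁(A,X) + p·(1-q)·π₁(A,Y) + (1-p)·q·π₁(B,X) + (1-p)·(1-q)·π₁(B,Y)
= 0.7·0.6·5 + 0.7·0.4·3 + 0.3·0.6·2 + 0.3·0.4·4
= 3.78

E[P2] = 2.86 (similar calculation)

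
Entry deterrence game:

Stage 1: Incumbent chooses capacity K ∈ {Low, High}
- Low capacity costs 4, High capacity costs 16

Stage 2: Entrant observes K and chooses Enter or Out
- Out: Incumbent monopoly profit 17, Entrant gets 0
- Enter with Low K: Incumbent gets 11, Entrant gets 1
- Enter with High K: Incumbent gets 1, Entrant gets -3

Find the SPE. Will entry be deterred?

SPE: (Low, Enter|Low, Out|High); Entry not deterred. Incumbent net profit = 7, Entrant gets 1

Work:
After Low K: Entrant enters (1 > 0)
After High K: Entrant stays out (-3 < 0)
Incumbent: Low → 11−4=7, High → 17−16=1
Incumbent chooses Low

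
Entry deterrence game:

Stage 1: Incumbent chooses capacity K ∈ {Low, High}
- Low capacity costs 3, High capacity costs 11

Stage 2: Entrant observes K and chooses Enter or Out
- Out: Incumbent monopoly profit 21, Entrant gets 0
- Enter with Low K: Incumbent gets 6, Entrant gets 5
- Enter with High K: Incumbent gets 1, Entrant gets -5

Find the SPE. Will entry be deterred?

SPE: (High, Enter|Low, Out|High); Entry deterred. Incumbent net profit = 10

Work:
After Low K: Entrant enters (5 > 0)
After High K: Entrant stays out (-5 < 0)
Incumbent: Low → 6−3=3, High → 21−11=10
Incumbent chooses High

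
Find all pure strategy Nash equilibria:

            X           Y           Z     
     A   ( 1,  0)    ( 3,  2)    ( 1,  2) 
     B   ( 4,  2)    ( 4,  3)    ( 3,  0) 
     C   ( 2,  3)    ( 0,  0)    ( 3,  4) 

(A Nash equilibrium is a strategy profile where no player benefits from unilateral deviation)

Nash equilibrium: (B, Y), (C, Z)

Work:
Best responses:
  P1 vs X: payoffs [1, 4, 2] → best response B (payoff 4)
  P1 vs Y: payoffs [3, 4, 0] → best response B (payoff 4)
  P1 vs Z: payoffs [1, 3, 3] → best response B/C (payoff 3)
  P2 vs A: payoffs [0, 2, 2] → best response Y/Z (payoff 2)
  P2 vs B: payoffs [2, 3, 0] → best response Y (payoff 3)
  P2 vs C: payoffs [3, 0, 4] → best response Z (payoff 4)
Mutual best responses: (B,Y), (C,Z) → Nash equilibria.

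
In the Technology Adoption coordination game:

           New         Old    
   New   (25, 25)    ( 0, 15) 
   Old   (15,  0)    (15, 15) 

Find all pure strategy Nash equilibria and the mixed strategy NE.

Pure NE: (New, New) and (Old, Old); Mixed NE: p = 0.6, q = 0.6

Work:
Check pure NE:
(New, New): (25, 25) - no unilateral deviation beneficial
(Old, Old): (15, 15) - no unilateral deviation beneficial
Mixed NE: P1 plays New with p = 0.6, P2 plays New with q = 0.6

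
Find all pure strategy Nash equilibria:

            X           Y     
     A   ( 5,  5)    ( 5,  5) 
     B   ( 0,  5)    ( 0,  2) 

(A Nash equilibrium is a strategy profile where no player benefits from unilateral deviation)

Nash equilibrium: (A, X), (A, Y)

Work:
Best responses:
  P1 vs X: payoffs [5, 0] → best response A (payoff 5)
  P1 vs Y: payoffs [5, 0] → best response A (payoff 5)
  P2 vs A: payoffs [5, 5] → best response X/Y (payoff 5)
  P2 vs B: payoffs [5, 2] → best response X (payoff 5)
Mutual best responses: (A,X), (A,Y) → Nash equilibria.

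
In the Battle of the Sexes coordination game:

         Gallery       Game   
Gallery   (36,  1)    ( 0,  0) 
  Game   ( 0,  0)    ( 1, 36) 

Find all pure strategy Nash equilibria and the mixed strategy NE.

Pure NE: (Gallery, Gallery) and (Game, Game); Mixed NE: p = 0.973, q = 0.027

Work:
Check pure NE:
(Gallery, Gallery): (36, 1) - no unilateral deviation beneficial
(Game, Game): (1, 36) - no unilateral deviation beneficial
Mixed NE: P1 plays Gallery with p = 0.973, P2 plays Gallery with q = 0.027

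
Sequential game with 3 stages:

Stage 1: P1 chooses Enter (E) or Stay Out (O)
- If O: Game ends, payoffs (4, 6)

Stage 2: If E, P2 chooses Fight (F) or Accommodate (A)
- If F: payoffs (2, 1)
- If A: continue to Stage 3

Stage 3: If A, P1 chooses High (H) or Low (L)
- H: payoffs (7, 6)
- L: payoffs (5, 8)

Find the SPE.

SPE: (E, A, H); Outcome (7, 6)

Work:
Stage 3: P1 chooses H (7 vs 5)
Stage 2: P2: F->1, A->6 (anticipating H). Choose A
Stage 1: P1: O->4, E->7 (anticipating A, H). Choose E
SPE path: E -> A -> H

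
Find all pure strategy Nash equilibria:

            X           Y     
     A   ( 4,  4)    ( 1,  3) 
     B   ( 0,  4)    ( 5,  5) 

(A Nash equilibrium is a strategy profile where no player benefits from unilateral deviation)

Nash equilibrium: (A, X), (B, Y)

Work:
Best responses:
  P1 vs X: payoffs [4, 0] → best response A (payoff 4)
  P1 vs Y: payoffs [1, 5] → best response B (payoff 5)
  P2 vs A: payoffs [4, 3] → best response X (payoff 4)
  P2 vs B: payoffs [4, 5] → best response Y (payoff 5)
Mutual best responses: (A,X), (B,Y) → Nash equilibria.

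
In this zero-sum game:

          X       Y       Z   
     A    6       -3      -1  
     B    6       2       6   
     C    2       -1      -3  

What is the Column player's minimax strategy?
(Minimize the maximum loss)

Column should play Y, value = 2

Work:
Column player minimizes Row's maximum payoff:
Column X: max payoff to Row = 6
Column Y: max payoff to Row = 2
Column Z: max payoff to Row = 6
Minimum is 2, achieved by column Y.
Minimax strategy: Y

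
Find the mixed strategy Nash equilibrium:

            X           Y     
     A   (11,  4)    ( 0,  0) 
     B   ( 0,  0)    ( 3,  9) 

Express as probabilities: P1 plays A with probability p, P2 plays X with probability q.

p = 0.6923, q = 0.2143

Work:
Find probabilities that make opponent indifferent:
P2 chooses q to make P1 indifferent between A and B
P1 chooses p to make P2 indifferent between X and Y
Mixed NE: P1 plays (A: 0.6923, B: 0.3077), P2 plays (X: 0.2143, Y: 0.7857)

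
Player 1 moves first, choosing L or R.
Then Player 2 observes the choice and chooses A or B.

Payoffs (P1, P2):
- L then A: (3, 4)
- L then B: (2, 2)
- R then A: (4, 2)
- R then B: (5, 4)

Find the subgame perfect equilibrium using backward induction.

P1 plays R, P2 plays A after L and B after R; Payoff (5, 4)

Work:
Backward induction:
After L: P2 chooses A → P1 gets 3
After R: P2 chooses B → P1 gets 5
P1 chooses R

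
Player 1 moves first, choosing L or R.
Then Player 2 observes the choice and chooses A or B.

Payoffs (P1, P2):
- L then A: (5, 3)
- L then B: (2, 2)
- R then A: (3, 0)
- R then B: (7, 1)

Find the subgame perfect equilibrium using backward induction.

P1 plays R, P2 plays A after L and B after R; Payoff (7, 1)

Work:
Backward induction:
After L: P2 chooses A → P1 gets 5
After R: P2 chooses B → P1 gets 7
P1 chooses R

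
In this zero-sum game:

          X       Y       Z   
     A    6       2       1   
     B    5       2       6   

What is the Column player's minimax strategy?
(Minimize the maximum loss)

Column should play Y, value = 2

Work:
Column player minimizes Row's maximum payoff:
Column X: max payoff to Row = 6
Column Y: max payoff to Row = 2
Column Z: max payoff to Row = 6
Minimum is 2, achieved by column Y.
Minimax strategy: Y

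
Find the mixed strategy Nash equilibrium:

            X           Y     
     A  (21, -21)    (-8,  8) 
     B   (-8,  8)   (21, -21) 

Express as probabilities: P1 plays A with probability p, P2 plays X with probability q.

p = 0.5, q = 0.5

Work:
Find probabilities that make opponent indifferent:
P2 chooses q to make P1 indifferent between A and B
P1 chooses p to make P2 indifferent between X and Y
Mixed NE: P1 plays (A: 0.5, B: 0.5), P2 plays (X: 0.5, Y: 0.5)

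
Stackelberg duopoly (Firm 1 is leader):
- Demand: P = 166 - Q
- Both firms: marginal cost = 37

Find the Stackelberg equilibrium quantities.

q₁* (leader) = 64.5, q₂* (follower) = 32.25

Work:
Follower's reaction: q₂ = (a - c - q₁)/2
Leader substitutes: π₁ = q₁·(a - q₁ - (a-c-q₁)/2 - c)
FOC: q₁* = (166 - 37)/2 = 64.50
Then: q₂* = (166 - 37 - 64.5)/2 = 32.25
Leader has first-mover advantage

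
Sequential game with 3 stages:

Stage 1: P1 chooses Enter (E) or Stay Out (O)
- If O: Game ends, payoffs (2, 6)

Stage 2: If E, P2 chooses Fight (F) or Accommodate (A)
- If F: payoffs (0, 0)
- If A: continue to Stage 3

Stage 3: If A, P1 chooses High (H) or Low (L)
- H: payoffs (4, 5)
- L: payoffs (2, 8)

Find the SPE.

SPE: (E, A, H); Outcome (4, 5)

Work:
Stage 3: P1 chooses H (4 vs 2)
Stage 2: P2: F->0, A->5 (anticipating H). Choose A
Stage 1: P1: O->2, E->4 (anticipating A, H). Choose E
SPE path: E -> A -> H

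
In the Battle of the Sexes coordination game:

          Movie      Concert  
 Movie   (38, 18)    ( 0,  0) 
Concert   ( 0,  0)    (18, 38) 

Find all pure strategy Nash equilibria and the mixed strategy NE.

Pure NE: (Movie, Movie) and (Concert, Concert); Mixed NE: p = 0.6786, q = 0.3214

Work:
Check pure NE:
(Movie, Movie): (38, 18) - no unilateral deviation beneficial
(Concert, Concert): (18, 38) - no unilateral deviation beneficial
Mixed NE: P1 plays Movie with p = 0.6786, P2 plays Movie with q = 0.3214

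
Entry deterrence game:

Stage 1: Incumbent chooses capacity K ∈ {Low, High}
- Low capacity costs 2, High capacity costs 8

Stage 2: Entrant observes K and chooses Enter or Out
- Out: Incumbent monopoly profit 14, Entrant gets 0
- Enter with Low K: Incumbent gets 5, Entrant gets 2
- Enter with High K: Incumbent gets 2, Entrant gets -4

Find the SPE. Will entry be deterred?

SPE: (High, Enter|Low, Out|High); Entry deterred. Incumbent net profit = 6

Work:
After Low K: Entrant enters (2 > 0)
After High K: Entrant stays out (-4 < 0)
Incumbent: Low → 5−2=3, High → 14−8=6
Incumbent chooses High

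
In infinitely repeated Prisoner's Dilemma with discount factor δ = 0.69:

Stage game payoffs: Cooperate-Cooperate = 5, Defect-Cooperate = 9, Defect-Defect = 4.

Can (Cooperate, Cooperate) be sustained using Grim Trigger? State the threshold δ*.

δ* = 0.8; since δ = 0.69 < 0.8, cooperation cannot be sustained

Work:
For Grim Trigger:
Cooperate forever: 5/(1-δ)
Defect then punished: 9 + 4·δ/(1-δ)
Need: 5/(1-δ) ≥ 9 + 4·δ/(1-δ)
Solving: δ ≥ (T-R)/(T-P) = (9-5)/(9-4) = 0.8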